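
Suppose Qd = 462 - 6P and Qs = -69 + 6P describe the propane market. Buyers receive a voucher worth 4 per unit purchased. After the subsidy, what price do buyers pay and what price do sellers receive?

Buyers pay 42.25; sellers receive 46.25

Pre-subsidy: 462 - 6P = -69 + 6P gives P* = 44.25, Q* = 196.5.
With the rebate, buyers effectively pay Pb = Ps − 4, where Ps is the price sellers receive.
Demand in terms of Ps becomes Qd = 462 − 6(Ps − 4) = 486 - 6Ps. Setting this equal to supply: 486 - 6Ps = -69 + 6Ps, so Ps = 46.25.
Buyers pay Pb = 46.25 − 4 = 42.25; Q' = -69 + 6·46.25 = 208.5.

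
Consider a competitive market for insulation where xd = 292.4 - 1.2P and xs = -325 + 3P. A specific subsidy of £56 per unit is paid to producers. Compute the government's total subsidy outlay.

Pre-subsidy: 292.4 - 1.2P = -325 + 3P gives P* = 147, x* = 116.
With the subsidy, sellers receive Ps = Pb + 56 for each unit, where Pb is the price buyers pay.
Supply in terms of Pb becomes xs = -325 + 3(Pb + 56) = -157 + 3Pb. Setting this equal to demand: 292.4 - 1.2Pb = -157 + 3Pb, so Pb = 107.
Sellers receive Ps = 107 + 56 = 163; x' = 292.4 − 1.2·107 = 164.
Government outlay = subsidy × quantity = 56 × 164 = 9184.

Government cost = £9184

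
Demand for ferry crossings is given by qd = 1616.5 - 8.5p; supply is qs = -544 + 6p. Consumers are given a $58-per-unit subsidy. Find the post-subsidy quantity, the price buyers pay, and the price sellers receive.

Pre-subsidy: 1616.5 - 8.5p = -544 + 6p gives p* = 149, q* = 350.
With the rebate, buyers effectively pay pb = ps − 58, where ps is the price sellers receive.
Demand in terms of ps becomes qd = 1616.5 − 8.5(ps − 58) = 2109.5 - 8.5ps. Setting this equal to supply: 2109.5 - 8.5ps = -544 + 6ps, so ps = 183.
Buyers pay pb = 183 − 58 = 125; q' = -544 + 6·183 = 554.

q' = 554; buyers pay $125; sellers receive $183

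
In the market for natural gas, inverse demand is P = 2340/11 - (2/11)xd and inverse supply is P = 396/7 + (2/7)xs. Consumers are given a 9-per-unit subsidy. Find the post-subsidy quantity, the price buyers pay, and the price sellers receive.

Pre-subsidy: 2340/11 - (2/11)x = 396/7 + (2/7)x gives x* = 334 and P* = 152.
With the rebate, buyers effectively pay Pb = Ps − 9, where Ps is the price sellers receive.
On the curves, Pb = 2340/11 - (2/11)x and Ps = 396/7 + (2/7)x; the wedge Ps − Pb = 9 gives 396/7 + (2/7)x − (2340/11 - (2/11)x) = 9, so x' = 353.25.
Then Pb = 2340/11 − (2/11)·353.25 = 148.5 and Ps = 396/7 + (2/7)·353.25 = 157.5.

x' = 353.25; buyers pay 148.5; sellers receive 157.5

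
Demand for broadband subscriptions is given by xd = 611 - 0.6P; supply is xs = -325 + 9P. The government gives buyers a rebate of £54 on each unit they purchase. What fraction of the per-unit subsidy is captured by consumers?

Pre-subsidy: 611 - 0.6P = -325 + 9P gives P* = 97.5, x* = 552.5.
With the rebate, buyers effectively pay Pb = Ps − 54, where Ps is the price sellers receive.
Demand in terms of Ps becomes xd = 611 − 0.6(Ps − 54) = 643.4 - 0.6Ps. Setting this equal to supply: 643.4 - 0.6Ps = -325 + 9Ps, so Ps = 100.875.
Buyers pay Pb = 100.875 − 54 = 46.875; x' = -325 + 9·100.875 = 582.875.
Buyers' price falls by P* − Pb = 97.5 − 46.875 = 50.625; sellers' price rises by Ps − P* = 100.875 − 97.5 = 3.375.
So consumers capture 50.625/54 = 0.9375 of each unit of subsidy.

Consumer share = 0.9375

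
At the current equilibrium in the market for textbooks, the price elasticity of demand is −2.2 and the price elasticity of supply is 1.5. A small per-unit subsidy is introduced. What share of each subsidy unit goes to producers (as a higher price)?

For a small subsidy around the equilibrium, the benefit split depends on the relative slopes, which at a point are proportional to the elasticities.
Buyer share = εs/(εs + |εd|) = 1.5/(1.5 + 2.2) = 15/37; seller share = |εd|/(εs + |εd|) = 22/37.
So producers capture 22/37 of the subsidy.

Producer share = 22/37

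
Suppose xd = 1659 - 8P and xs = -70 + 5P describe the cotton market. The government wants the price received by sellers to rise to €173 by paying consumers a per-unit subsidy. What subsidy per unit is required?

Required subsidy s = €65 per unit

At a seller price of 173, quantity supplied is -70 + 5·173 = 795.
Buyers absorb 795 only when they pay Pb with 1659 − 8·Pb = 795, i.e. Pb = 108.
s = Ps − Pb = 173 − 108 = 65.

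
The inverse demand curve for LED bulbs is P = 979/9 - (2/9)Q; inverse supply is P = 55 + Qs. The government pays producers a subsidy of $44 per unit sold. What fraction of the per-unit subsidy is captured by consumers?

Pre-subsidy: 979/9 - (2/9)Q = 55 + Q gives Q* = 44 and P* = 99.
With the subsidy, sellers receive Ps = Pb + 44 for each unit, where Pb is the price buyers pay.
On the curves, Pb = 979/9 - (2/9)Q and Ps = 55 + Q; the wedge Ps − Pb = 44 gives 55 + Q − (979/9 - (2/9)Q) = 44, so Q' = 80.
Then Pb = 979/9 − (2/9)·80 = 91 and Ps = 55 + 1·80 = 135.
Buyers' price falls by P* − Pb = 99 − 91 = 8; sellers' price rises by Ps − P* = 135 − 99 = 36.
So consumers capture 8/44 = 2/11 of each unit of subsidy.

Consumer share = 2/11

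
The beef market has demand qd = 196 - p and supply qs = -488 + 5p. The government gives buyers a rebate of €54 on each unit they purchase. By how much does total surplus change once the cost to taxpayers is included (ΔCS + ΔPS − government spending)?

Net change in total surplus = -€1215

Pre-subsidy: 196 - p = -488 + 5p gives p* = 114, q* = 82.
With the rebate, buyers effectively pay pb = ps − 54, where ps is the price sellers receive.
Demand in terms of ps becomes qd = 196 − 1(ps − 54) = 250 - ps. Setting this equal to supply: 250 - ps = -488 + 5ps, so ps = 123.
Buyers pay pb = 123 − 54 = 69; q' = -488 + 5·123 = 127.
ΔCS = ½(82 + 127)(114 − 69) = 4702.5; ΔPS = ½(82 + 127)(123 − 114) = 940.5.
Government spending = 54 × 127 = 6858.
Net change = 4702.5 + 940.5 − 6858 = -1215. The loss equals the DWL triangle ½·54·45.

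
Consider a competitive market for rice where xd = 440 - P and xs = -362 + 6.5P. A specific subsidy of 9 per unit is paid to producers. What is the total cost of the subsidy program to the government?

Pre-subsidy: 440 - P = -362 + 6.5P gives P* = 1604/15, x* = 4996/15.
With the subsidy, sellers receive Ps = Pb + 9 for each unit, where Pb is the price buyers pay.
Supply in terms of Pb becomes xs = -362 + 6.5(Pb + 9) = -303.5 + 6.5Pb. Setting this equal to demand: 440 - Pb = -303.5 + 6.5Pb, so Pb = 1487/15.
Sellers receive Ps = 1487/15 + 9 = 1622/15; x' = 440 − 1·(1487/15) = 5113/15.
Government outlay = subsidy × quantity = 9 × 5113/15 = 3067.8.

Government cost = 3067.8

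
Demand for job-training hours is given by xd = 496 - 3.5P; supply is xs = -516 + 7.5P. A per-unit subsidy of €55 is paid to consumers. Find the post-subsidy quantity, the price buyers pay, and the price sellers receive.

Pre-subsidy: 496 - 3.5P = -516 + 7.5P gives P* = 92, x* = 174.
With the rebate, buyers effectively pay Pb = Ps − 55, where Ps is the price sellers receive.
Demand in terms of Ps becomes xd = 496 − 3.5(Ps − 55) = 688.5 - 3.5Ps. Setting this equal to supply: 688.5 - 3.5Ps = -516 + 7.5Ps, so Ps = 109.5.
Buyers pay Pb = 109.5 − 55 = 54.5; x' = -516 + 7.5·109.5 = 305.25.

x' = 305.25; buyers pay €54.5; sellers receive €109.5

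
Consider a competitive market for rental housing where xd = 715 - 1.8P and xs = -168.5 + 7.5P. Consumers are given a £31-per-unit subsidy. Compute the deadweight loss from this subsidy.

Pre-subsidy: 715 - 1.8P = -168.5 + 7.5P gives P* = 95, x* = 544.
With the rebate, buyers effectively pay Pb = Ps − 31, where Ps is the price sellers receive.
Demand in terms of Ps becomes xd = 715 − 1.8(Ps − 31) = 770.8 - 1.8Ps. Setting this equal to supply: 770.8 - 1.8Ps = -168.5 + 7.5Ps, so Ps = 101.
Buyers pay Pb = 101 − 31 = 70; x' = -168.5 + 7.5·101 = 589.
The subsidy expands output by 589 − 544 = 45 past the efficient level; on those units the gap between marginal cost and willingness to pay runs from 0 up to 31.
DWL = ½ × 31 × 45 = 697.5.

Deadweight loss = £697.5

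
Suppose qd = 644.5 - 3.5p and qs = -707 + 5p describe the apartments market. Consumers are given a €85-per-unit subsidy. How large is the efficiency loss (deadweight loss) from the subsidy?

Pre-subsidy: 644.5 - 3.5p = -707 + 5p gives p* = 159, q* = 88.
With the rebate, buyers effectively pay pb = ps − 85, where ps is the price sellers receive.
Demand in terms of ps becomes qd = 644.5 − 3.5(ps − 85) = 942 - 3.5ps. Setting this equal to supply: 942 - 3.5ps = -707 + 5ps, so ps = 194.
Buyers pay pb = 194 − 85 = 109; q' = -707 + 5·194 = 263.
The subsidy expands output by 263 − 88 = 175 past the efficient level; on those units the gap between marginal cost and willingness to pay runs from 0 up to 85.
DWL = ½ × 85 × 175 = 7437.5.

Deadweight loss = €7437.5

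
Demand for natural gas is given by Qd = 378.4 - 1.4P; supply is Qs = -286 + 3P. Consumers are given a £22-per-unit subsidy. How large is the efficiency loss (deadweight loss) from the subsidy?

Deadweight loss = £231

Pre-subsidy: 378.4 - 1.4P = -286 + 3P gives P* = 151, Q* = 167.
With the rebate, buyers effectively pay Pb = Ps − 22, where Ps is the price sellers receive.
Demand in terms of Ps becomes Qd = 378.4 − 1.4(Ps − 22) = 409.2 - 1.4Ps. Setting this equal to supply: 409.2 - 1.4Ps = -286 + 3Ps, so Ps = 158.
Buyers pay Pb = 158 − 22 = 136; Q' = -286 + 3·158 = 188.
The subsidy expands output by 188 − 167 = 21 past the efficient level; on those units the gap between marginal cost and willingness to pay runs from 0 up to 22.
DWL = ½ × 22 × 21 = 231.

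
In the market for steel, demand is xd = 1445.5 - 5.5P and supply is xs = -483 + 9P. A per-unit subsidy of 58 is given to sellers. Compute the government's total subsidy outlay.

Government cost = 52896

Pre-subsidy: 1445.5 - 5.5P = -483 + 9P gives P* = 133, x* = 714.
With the subsidy, sellers receive Ps = Pb + 58 for each unit, where Pb is the price buyers pay.
Supply in terms of Pb becomes xs = -483 + 9(Pb + 58) = 39 + 9Pb. Setting this equal to demand: 1445.5 - 5.5Pb = 39 + 9Pb, so Pb = 97.
Sellers receive Ps = 97 + 58 = 155; x' = 1445.5 − 5.5·97 = 912.
Government outlay = subsidy × quantity = 58 × 912 = 52896.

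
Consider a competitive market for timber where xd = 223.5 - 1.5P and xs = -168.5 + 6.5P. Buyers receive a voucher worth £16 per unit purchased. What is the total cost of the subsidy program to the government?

Pre-subsidy: 223.5 - 1.5P = -168.5 + 6.5P gives P* = 49, x* = 150.
With the rebate, buyers effectively pay Pb = Ps − 16, where Ps is the price sellers receive.
Demand in terms of Ps becomes xd = 223.5 − 1.5(Ps − 16) = 247.5 - 1.5Ps. Setting this equal to supply: 247.5 - 1.5Ps = -168.5 + 6.5Ps, so Ps = 52.
Buyers pay Pb = 52 − 16 = 36; x' = -168.5 + 6.5·52 = 169.5.
Government outlay = subsidy × quantity = 16 × 169.5 = 2712.

Government cost = £2712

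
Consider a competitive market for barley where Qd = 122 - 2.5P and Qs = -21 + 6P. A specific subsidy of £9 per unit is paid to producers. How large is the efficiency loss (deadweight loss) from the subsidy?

Pre-subsidy: 122 - 2.5P = -21 + 6P gives P* = 286/17, Q* = 1359/17.
With the subsidy, sellers receive Ps = Pb + 9 for each unit, where Pb is the price buyers pay.
Supply in terms of Pb becomes Qs = -21 + 6(Pb + 9) = 33 + 6Pb. Setting this equal to demand: 122 - 2.5Pb = 33 + 6Pb, so Pb = 178/17.
Sellers receive Ps = 178/17 + 9 = 331/17; Q' = 122 − 2.5·(178/17) = 1629/17.
The subsidy expands output by 1629/17 − 1359/17 = 270/17 past the efficient level; on those units the gap between marginal cost and willingness to pay runs from 0 up to 9.
DWL = ½ × 9 × 270/17 = 1215/17.

Deadweight loss = 1215/17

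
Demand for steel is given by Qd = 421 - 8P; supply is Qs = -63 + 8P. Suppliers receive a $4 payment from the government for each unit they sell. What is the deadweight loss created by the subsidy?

Pre-subsidy: 421 - 8P = -63 + 8P gives P* = 30.25, Q* = 179.
With the subsidy, sellers receive Ps = Pb + 4 for each unit, where Pb is the price buyers pay.
Supply in terms of Pb becomes Qs = -63 + 8(Pb + 4) = -31 + 8Pb. Setting this equal to demand: 421 - 8Pb = -31 + 8Pb, so Pb = 28.25.
Sellers receive Ps = 28.25 + 4 = 32.25; Q' = 421 − 8·28.25 = 195.
The subsidy expands output by 195 − 179 = 16 past the efficient level; on those units the gap between marginal cost and willingness to pay runs from 0 up to 4.
DWL = ½ × 4 × 16 = 32.

Deadweight loss = $32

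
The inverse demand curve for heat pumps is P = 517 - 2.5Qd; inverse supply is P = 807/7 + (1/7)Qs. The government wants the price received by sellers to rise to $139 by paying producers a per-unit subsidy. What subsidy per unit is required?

At a seller price of 139, quantity supplied is -807 + 7·139 = 166.
Buyers absorb 166 only when they pay Pb = 517 − 2.5·166 = 102.
s = Ps − Pb = 139 − 102 = 37.

Required subsidy s = $37 per unit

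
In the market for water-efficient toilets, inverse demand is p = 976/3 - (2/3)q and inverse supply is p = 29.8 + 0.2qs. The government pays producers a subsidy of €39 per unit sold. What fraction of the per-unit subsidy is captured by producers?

Pre-subsidy: 976/3 - (2/3)q = 29.8 + 0.2q gives q* = 341 and p* = 98.
With the subsidy, sellers receive ps = pb + 39 for each unit, where pb is the price buyers pay.
On the curves, pb = 976/3 - (2/3)q and ps = 29.8 + 0.2q; the wedge ps − pb = 39 gives 29.8 + 0.2q − (976/3 - (2/3)q) = 39, so q' = 386.
Then pb = 976/3 − (2/3)·386 = 68 and ps = 29.8 + 0.2·386 = 107.
Buyers' price falls by p* − pb = 98 − 68 = 30; sellers' price rises by ps − p* = 107 − 98 = 9.
So producers capture 9/39 = 3/13 of each unit of subsidy.

Producer share = 3/13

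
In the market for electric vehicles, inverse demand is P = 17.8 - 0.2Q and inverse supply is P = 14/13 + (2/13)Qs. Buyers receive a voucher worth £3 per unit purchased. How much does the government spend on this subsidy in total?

Government cost = 3846/23

Pre-subsidy: 17.8 - 0.2Q = 14/13 + (2/13)Q gives Q* = 1087/23 and P* = 192/23.
With the rebate, buyers effectively pay Pb = Ps − 3, where Ps is the price sellers receive.
On the curves, Pb = 17.8 - 0.2Q and Ps = 14/13 + (2/13)Q; the wedge Ps − Pb = 3 gives 14/13 + (2/13)Q − (17.8 - 0.2Q) = 3, so Q' = 1282/23.
Then Pb = 17.8 − 0.2·(1282/23) = 153/23 and Ps = 14/13 + (2/13)·(1282/23) = 222/23.
Government outlay = subsidy × quantity = 3 × 1282/23 = 3846/23.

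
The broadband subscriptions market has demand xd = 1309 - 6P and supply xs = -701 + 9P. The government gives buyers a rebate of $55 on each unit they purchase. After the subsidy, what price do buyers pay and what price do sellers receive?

Pre-subsidy: 1309 - 6P = -701 + 9P gives P* = 134, x* = 505.
With the rebate, buyers effectively pay Pb = Ps − 55, where Ps is the price sellers receive.
Demand in terms of Ps becomes xd = 1309 − 6(Ps − 55) = 1639 - 6Ps. Setting this equal to supply: 1639 - 6Ps = -701 + 9Ps, so Ps = 156.
Buyers pay Pb = 156 − 55 = 101; x' = -701 + 9·156 = 703.

Buyers pay $101; sellers receive $156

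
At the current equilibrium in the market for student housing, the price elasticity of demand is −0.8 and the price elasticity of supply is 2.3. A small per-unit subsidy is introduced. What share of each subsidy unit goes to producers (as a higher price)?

For a small subsidy around the equilibrium, the benefit split depends on the relative slopes, which at a point are proportional to the elasticities.
Buyer share = εs/(εs + |εd|) = 2.3/(2.3 + 0.8) = 23/31; seller share = |εd|/(εs + |εd|) = 8/31.
So producers capture 8/31 of the subsidy.

Producer share = 8/31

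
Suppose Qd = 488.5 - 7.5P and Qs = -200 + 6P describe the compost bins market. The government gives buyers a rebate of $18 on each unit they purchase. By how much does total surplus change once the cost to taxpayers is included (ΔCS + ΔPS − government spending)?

Pre-subsidy: 488.5 - 7.5P = -200 + 6P gives P* = 51, Q* = 106.
With the rebate, buyers effectively pay Pb = Ps − 18, where Ps is the price sellers receive.
Demand in terms of Ps becomes Qd = 488.5 − 7.5(Ps − 18) = 623.5 - 7.5Ps. Setting this equal to supply: 623.5 - 7.5Ps = -200 + 6Ps, so Ps = 61.
Buyers pay Pb = 61 − 18 = 43; Q' = -200 + 6·61 = 166.
ΔCS = ½(106 + 166)(51 − 43) = 1088; ΔPS = ½(106 + 166)(61 − 51) = 1360.
Government spending = 18 × 166 = 2988.
Net change = 1088 + 1360 − 2988 = -540. The loss equals the DWL triangle ½·18·60.

Net change in total surplus = -$540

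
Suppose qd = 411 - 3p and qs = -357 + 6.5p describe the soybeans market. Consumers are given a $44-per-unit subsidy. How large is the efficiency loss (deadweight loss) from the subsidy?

Pre-subsidy: 411 - 3p = -357 + 6.5p gives p* = 1536/19, q* = 3201/19.
With the rebate, buyers effectively pay pb = ps − 44, where ps is the price sellers receive.
Demand in terms of ps becomes qd = 411 − 3(ps − 44) = 543 - 3ps. Setting this equal to supply: 543 - 3ps = -357 + 6.5ps, so ps = 1800/19.
Buyers pay pb = 1800/19 − 44 = 964/19; q' = -357 + 6.5·(1800/19) = 4917/19.
The subsidy expands output by 4917/19 − 3201/19 = 1716/19 past the efficient level; on those units the gap between marginal cost and willingness to pay runs from 0 up to 44.
DWL = ½ × 44 × 1716/19 = 37752/19.

Deadweight loss = 37752/19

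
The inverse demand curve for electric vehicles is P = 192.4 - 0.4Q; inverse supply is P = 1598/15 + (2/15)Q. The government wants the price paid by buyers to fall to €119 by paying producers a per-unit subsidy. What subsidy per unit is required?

At a buyer price of 119, quantity demanded is 481 − 2.5·119 = 183.5.
Sellers supply 183.5 only when they receive Ps = 1598/15 + (2/15)·183.5 = 131.
s = Ps − Pb = 131 − 119 = 12.

Required subsidy s = €12 per unit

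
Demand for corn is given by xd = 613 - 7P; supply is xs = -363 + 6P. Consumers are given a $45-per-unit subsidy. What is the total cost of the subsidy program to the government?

Pre-subsidy: 613 - 7P = -363 + 6P gives P* = 976/13, x* = 1137/13.
With the rebate, buyers effectively pay Pb = Ps − 45, where Ps is the price sellers receive.
Demand in terms of Ps becomes xd = 613 − 7(Ps − 45) = 928 - 7Ps. Setting this equal to supply: 928 - 7Ps = -363 + 6Ps, so Ps = 1291/13.
Buyers pay Pb = 1291/13 − 45 = 706/13; x' = -363 + 6·(1291/13) = 3027/13.
Government outlay = subsidy × quantity = 45 × 3027/13 = 136215/13.

Government cost = 136215/13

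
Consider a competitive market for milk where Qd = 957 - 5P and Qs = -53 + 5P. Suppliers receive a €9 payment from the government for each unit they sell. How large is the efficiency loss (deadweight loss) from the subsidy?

Deadweight loss = €101.25

Pre-subsidy: 957 - 5P = -53 + 5P gives P* = 101, Q* = 452.
With the subsidy, sellers receive Ps = Pb + 9 for each unit, where Pb is the price buyers pay.
Supply in terms of Pb becomes Qs = -53 + 5(Pb + 9) = -8 + 5Pb. Setting this equal to demand: 957 - 5Pb = -8 + 5Pb, so Pb = 96.5.
Sellers receive Ps = 96.5 + 9 = 105.5; Q' = 957 − 5·96.5 = 474.5.
The subsidy expands output by 474.5 − 452 = 22.5 past the efficient level; on those units the gap between marginal cost and willingness to pay runs from 0 up to 9.
DWL = ½ × 9 × 22.5 = 101.25.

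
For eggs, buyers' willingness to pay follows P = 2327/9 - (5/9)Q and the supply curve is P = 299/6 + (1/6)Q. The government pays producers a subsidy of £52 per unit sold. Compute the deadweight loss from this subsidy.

Pre-subsidy: 2327/9 - (5/9)Q = 299/6 + (1/6)Q gives Q* = 289 and P* = 98.
With the subsidy, sellers receive Ps = Pb + 52 for each unit, where Pb is the price buyers pay.
On the curves, Pb = 2327/9 - (5/9)Q and Ps = 299/6 + (1/6)Q; the wedge Ps − Pb = 52 gives 299/6 + (1/6)Q − (2327/9 - (5/9)Q) = 52, so Q' = 361.
Then Pb = 2327/9 − (5/9)·361 = 58 and Ps = 299/6 + (1/6)·361 = 110.
The subsidy expands output by 361 − 289 = 72 past the efficient level; on those units the gap between marginal cost and willingness to pay runs from 0 up to 52.
DWL = ½ × 52 × 72 = 1872.

Deadweight loss = £1872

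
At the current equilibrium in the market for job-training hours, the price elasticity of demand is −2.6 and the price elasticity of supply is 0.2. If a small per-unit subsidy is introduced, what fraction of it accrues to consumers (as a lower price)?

Consumer share = 1/14

For a small subsidy around the equilibrium, the benefit split depends on the relative slopes, which at a point are proportional to the elasticities.
Buyer share = εs/(εs + |εd|) = 0.2/(0.2 + 2.6) = 1/14; seller share = |εd|/(εs + |εd|) = 13/14.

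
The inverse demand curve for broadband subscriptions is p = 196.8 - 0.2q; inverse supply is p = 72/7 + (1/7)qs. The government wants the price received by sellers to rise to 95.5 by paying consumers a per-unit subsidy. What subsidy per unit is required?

At a seller price of 95.5, quantity supplied is -72 + 7·95.5 = 596.5.
Buyers absorb 596.5 only when they pay pb = 196.8 − 0.2·596.5 = 77.5.
s = ps − pb = 95.5 − 77.5 = 18.

Required subsidy s = 18 per unit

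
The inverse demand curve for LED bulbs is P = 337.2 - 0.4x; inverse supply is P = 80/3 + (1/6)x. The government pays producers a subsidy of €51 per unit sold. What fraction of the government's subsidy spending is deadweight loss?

DWL / government spending = 45/638

Pre-subsidy: 337.2 - 0.4x = 80/3 + (1/6)x gives x* = 548 and P* = 118.
With the subsidy, sellers receive Ps = Pb + 51 for each unit, where Pb is the price buyers pay.
On the curves, Pb = 337.2 - 0.4x and Ps = 80/3 + (1/6)x; the wedge Ps − Pb = 51 gives 80/3 + (1/6)x − (337.2 - 0.4x) = 51, so x' = 638.
Then Pb = 337.2 − 0.4·638 = 82 and Ps = 80/3 + (1/6)·638 = 133.
ΔCS = ½(548 + 638)(118 − 82) = 21348; ΔPS = ½(548 + 638)(133 − 118) = 8895.
Government spending = 51 × 638 = 32538.
DWL = ½ × 51 × (638 − 548) = 2295; fraction = 2295 / 32538 = 45/638.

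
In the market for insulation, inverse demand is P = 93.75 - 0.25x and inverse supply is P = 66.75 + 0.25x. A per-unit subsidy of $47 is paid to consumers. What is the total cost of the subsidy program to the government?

Pre-subsidy: 93.75 - 0.25x = 66.75 + 0.25x gives x* = 54 and P* = 80.25.
With the rebate, buyers effectively pay Pb = Ps − 47, where Ps is the price sellers receive.
On the curves, Pb = 93.75 - 0.25x and Ps = 66.75 + 0.25x; the wedge Ps − Pb = 47 gives 66.75 + 0.25x − (93.75 - 0.25x) = 47, so x' = 148.
Then Pb = 93.75 − 0.25·148 = 56.75 and Ps = 66.75 + 0.25·148 = 103.75.
Government outlay = subsidy × quantity = 47 × 148 = 6956.

Government cost = $6956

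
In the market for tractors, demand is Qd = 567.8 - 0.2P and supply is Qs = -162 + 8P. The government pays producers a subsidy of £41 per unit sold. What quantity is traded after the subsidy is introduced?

Q' = 558

Pre-subsidy: 567.8 - 0.2P = -162 + 8P gives P* = 89, Q* = 550.
With the subsidy, sellers receive Ps = Pb + 41 for each unit, where Pb is the price buyers pay.
Supply in terms of Pb becomes Qs = -162 + 8(Pb + 41) = 166 + 8Pb. Setting this equal to demand: 567.8 - 0.2Pb = 166 + 8Pb, so Pb = 49.
Sellers receive Ps = 49 + 41 = 90; Q' = 567.8 − 0.2·49 = 558.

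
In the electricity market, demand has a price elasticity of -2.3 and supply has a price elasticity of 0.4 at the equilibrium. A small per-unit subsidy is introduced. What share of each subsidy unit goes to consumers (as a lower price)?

Consumer share = 4/27

For a small subsidy around the equilibrium, the benefit split depends on the relative slopes, which at a point are proportional to the elasticities.
Buyer share = εs/(εs + |εd|) = 0.4/(0.4 + 2.3) = 4/27; seller share = |εd|/(εs + |εd|) = 23/27.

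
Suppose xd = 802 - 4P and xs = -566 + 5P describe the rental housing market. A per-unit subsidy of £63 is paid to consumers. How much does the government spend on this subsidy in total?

Government cost = £21042

Pre-subsidy: 802 - 4P = -566 + 5P gives P* = 152, x* = 194.
With the rebate, buyers effectively pay Pb = Ps − 63, where Ps is the price sellers receive.
Demand in terms of Ps becomes xd = 802 − 4(Ps − 63) = 1054 - 4Ps. Setting this equal to supply: 1054 - 4Ps = -566 + 5Ps, so Ps = 180.
Buyers pay Pb = 180 − 63 = 117; x' = -566 + 5·180 = 334.
Government outlay = subsidy × quantity = 63 × 334 = 21042.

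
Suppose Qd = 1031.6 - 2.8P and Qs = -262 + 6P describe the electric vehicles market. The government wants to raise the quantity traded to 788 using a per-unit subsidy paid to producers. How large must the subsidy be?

Required subsidy s = 88 per unit

At Q = 788, invert demand for the buyer price: Pb = (1031.6 − 788)/2.8 = 87; invert supply for the seller price: Ps = (788 − (-262))/6 = 175.
The subsidy must fill the gap: s = Ps − Pb = 175 − 87 = 88.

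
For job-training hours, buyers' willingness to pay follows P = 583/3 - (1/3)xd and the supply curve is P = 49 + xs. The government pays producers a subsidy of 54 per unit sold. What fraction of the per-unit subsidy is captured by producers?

Pre-subsidy: 583/3 - (1/3)x = 49 + x gives x* = 109 and P* = 158.
With the subsidy, sellers receive Ps = Pb + 54 for each unit, where Pb is the price buyers pay.
On the curves, Pb = 583/3 - (1/3)x and Ps = 49 + x; the wedge Ps − Pb = 54 gives 49 + x − (583/3 - (1/3)x) = 54, so x' = 149.5.
Then Pb = 583/3 − (1/3)·149.5 = 144.5 and Ps = 49 + 1·149.5 = 198.5.
Buyers' price falls by P* − Pb = 158 − 144.5 = 13.5; sellers' price rises by Ps − P* = 198.5 − 158 = 40.5.
So producers capture 40.5/54 = 0.75 of each unit of subsidy.

Producer share = 0.75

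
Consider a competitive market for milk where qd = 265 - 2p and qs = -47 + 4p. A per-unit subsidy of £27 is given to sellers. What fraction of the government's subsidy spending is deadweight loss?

Pre-subsidy: 265 - 2p = -47 + 4p gives p* = 52, q* = 161.
With the subsidy, sellers receive ps = pb + 27 for each unit, where pb is the price buyers pay.
Supply in terms of pb becomes qs = -47 + 4(pb + 27) = 61 + 4pb. Setting this equal to demand: 265 - 2pb = 61 + 4pb, so pb = 34.
Sellers receive ps = 34 + 27 = 61; q' = 265 − 2·34 = 197.
ΔCS = ½(161 + 197)(52 − 34) = 3222; ΔPS = ½(161 + 197)(61 − 52) = 1611.
Government spending = 27 × 197 = 5319.
DWL = ½ × 27 × (197 − 161) = 486; fraction = 486 / 5319 = 18/197.

DWL / government spending = 18/197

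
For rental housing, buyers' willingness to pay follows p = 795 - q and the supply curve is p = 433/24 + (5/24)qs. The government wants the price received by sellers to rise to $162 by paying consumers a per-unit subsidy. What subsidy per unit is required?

At a seller price of 162, quantity supplied is -86.6 + 4.8·162 = 691.
Buyers absorb 691 only when they pay pb = 795 − 1·691 = 104.
s = ps − pb = 162 − 104 = 58.

Required subsidy s = $58 per unit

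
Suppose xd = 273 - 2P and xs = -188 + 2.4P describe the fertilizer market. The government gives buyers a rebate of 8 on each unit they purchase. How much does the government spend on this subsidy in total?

Pre-subsidy: 273 - 2P = -188 + 2.4P gives P* = 2305/22, x* = 698/11.
With the rebate, buyers effectively pay Pb = Ps − 8, where Ps is the price sellers receive.
Demand in terms of Ps becomes xd = 273 − 2(Ps − 8) = 289 - 2Ps. Setting this equal to supply: 289 - 2Ps = -188 + 2.4Ps, so Ps = 2385/22.
Buyers pay Pb = 2385/22 − 8 = 2209/22; x' = -188 + 2.4·(2385/22) = 794/11.
Government outlay = subsidy × quantity = 8 × 794/11 = 6352/11.

Government cost = 6352/11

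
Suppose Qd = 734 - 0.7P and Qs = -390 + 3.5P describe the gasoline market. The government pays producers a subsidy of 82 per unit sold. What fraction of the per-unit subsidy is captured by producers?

Pre-subsidy: 734 - 0.7P = -390 + 3.5P gives P* = 5620/21, Q* = 1640/3.
With the subsidy, sellers receive Ps = Pb + 82 for each unit, where Pb is the price buyers pay.
Supply in terms of Pb becomes Qs = -390 + 3.5(Pb + 82) = -103 + 3.5Pb. Setting this equal to demand: 734 - 0.7Pb = -103 + 3.5Pb, so Pb = 1395/7.
Sellers receive Ps = 1395/7 + 82 = 1969/7; Q' = 734 − 0.7·(1395/7) = 594.5.
Buyers' price falls by P* − Pb = 5620/21 − 1395/7 = 205/3; sellers' price rises by Ps − P* = 1969/7 − 5620/21 = 41/3.
So producers capture (41/3)/82 = 1/6 of each unit of subsidy.

Producer share = 1/6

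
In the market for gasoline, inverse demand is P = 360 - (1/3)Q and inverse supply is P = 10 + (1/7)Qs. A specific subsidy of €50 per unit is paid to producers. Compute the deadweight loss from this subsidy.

Pre-subsidy: 360 - (1/3)Q = 10 + (1/7)Q gives Q* = 735 and P* = 115.
With the subsidy, sellers receive Ps = Pb + 50 for each unit, where Pb is the price buyers pay.
On the curves, Pb = 360 - (1/3)Q and Ps = 10 + (1/7)Q; the wedge Ps − Pb = 50 gives 10 + (1/7)Q − (360 - (1/3)Q) = 50, so Q' = 840.
Then Pb = 360 − (1/3)·840 = 80 and Ps = 10 + (1/7)·840 = 130.
The subsidy expands output by 840 − 735 = 105 past the efficient level; on those units the gap between marginal cost and willingness to pay runs from 0 up to 50.
DWL = ½ × 50 × 105 = 2625.

Deadweight loss = €2625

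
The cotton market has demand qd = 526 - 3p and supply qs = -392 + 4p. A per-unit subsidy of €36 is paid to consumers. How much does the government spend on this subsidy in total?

Pre-subsidy: 526 - 3p = -392 + 4p gives p* = 918/7, q* = 928/7.
With the rebate, buyers effectively pay pb = ps − 36, where ps is the price sellers receive.
Demand in terms of ps becomes qd = 526 − 3(ps − 36) = 634 - 3ps. Setting this equal to supply: 634 - 3ps = -392 + 4ps, so ps = 1026/7.
Buyers pay pb = 1026/7 − 36 = 774/7; q' = -392 + 4·(1026/7) = 1360/7.
Government outlay = subsidy × quantity = 36 × 1360/7 = 48960/7.

Government cost = 48960/7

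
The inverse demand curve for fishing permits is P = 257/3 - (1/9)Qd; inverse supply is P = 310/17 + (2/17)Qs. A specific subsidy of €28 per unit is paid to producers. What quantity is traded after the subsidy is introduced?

Pre-subsidy: 257/3 - (1/9)Q = 310/17 + (2/17)Q gives Q* = 10317/35 and P* = 1852/35.
With the subsidy, sellers receive Ps = Pb + 28 for each unit, where Pb is the price buyers pay.
On the curves, Pb = 257/3 - (1/9)Q and Ps = 310/17 + (2/17)Q; the wedge Ps − Pb = 28 gives 310/17 + (2/17)Q − (257/3 - (1/9)Q) = 28, so Q' = 14601/35.
Then Pb = 257/3 − (1/9)·(14601/35) = 1376/35 and Ps = 310/17 + (2/17)·(14601/35) = 2356/35.

Q' = 14601/35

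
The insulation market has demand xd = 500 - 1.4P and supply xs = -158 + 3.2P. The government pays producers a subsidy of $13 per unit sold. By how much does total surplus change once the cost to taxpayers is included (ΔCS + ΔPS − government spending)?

Pre-subsidy: 500 - 1.4P = -158 + 3.2P gives P* = 3290/23, x* = 6894/23.
With the subsidy, sellers receive Ps = Pb + 13 for each unit, where Pb is the price buyers pay.
Supply in terms of Pb becomes xs = -158 + 3.2(Pb + 13) = -116.4 + 3.2Pb. Setting this equal to demand: 500 - 1.4Pb = -116.4 + 3.2Pb, so Pb = 134.
Sellers receive Ps = 134 + 13 = 147; x' = 500 − 1.4·134 = 312.4.
ΔCS = ½(6894/23 + 312.4)(3290/23 − 134) = 7321184/2645; ΔPS = ½(6894/23 + 312.4)(147 − 3290/23) = 3203018/2645.
Government spending = 13 × 312.4 = 4061.2.
Net change = 7321184/2645 + 3203018/2645 − 4061.2 = -9464/115. The loss equals the DWL triangle ½·13·1456/115.

Net change in total surplus = -9464/115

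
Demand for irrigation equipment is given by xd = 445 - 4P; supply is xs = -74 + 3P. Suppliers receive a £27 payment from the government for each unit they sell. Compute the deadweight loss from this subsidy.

Pre-subsidy: 445 - 4P = -74 + 3P gives P* = 519/7, x* = 1039/7.
With the subsidy, sellers receive Ps = Pb + 27 for each unit, where Pb is the price buyers pay.
Supply in terms of Pb becomes xs = -74 + 3(Pb + 27) = 7 + 3Pb. Setting this equal to demand: 445 - 4Pb = 7 + 3Pb, so Pb = 438/7.
Sellers receive Ps = 438/7 + 27 = 627/7; x' = 445 − 4·(438/7) = 1363/7.
The subsidy expands output by 1363/7 − 1039/7 = 324/7 past the efficient level; on those units the gap between marginal cost and willingness to pay runs from 0 up to 27.
DWL = ½ × 27 × 324/7 = 4374/7.

Deadweight loss = 4374/7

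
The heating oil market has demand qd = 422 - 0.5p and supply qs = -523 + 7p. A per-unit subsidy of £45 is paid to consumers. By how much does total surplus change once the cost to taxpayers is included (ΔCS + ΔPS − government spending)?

Net change in total surplus = -£472.5

Pre-subsidy: 422 - 0.5p = -523 + 7p gives p* = 126, q* = 359.
With the rebate, buyers effectively pay pb = ps − 45, where ps is the price sellers receive.
Demand in terms of ps becomes qd = 422 − 0.5(ps − 45) = 444.5 - 0.5ps. Setting this equal to supply: 444.5 - 0.5ps = -523 + 7ps, so ps = 129.
Buyers pay pb = 129 − 45 = 84; q' = -523 + 7·129 = 380.
ΔCS = ½(359 + 380)(126 − 84) = 15519; ΔPS = ½(359 + 380)(129 − 126) = 1108.5.
Government spending = 45 × 380 = 17100.
Net change = 15519 + 1108.5 − 17100 = -472.5. The loss equals the DWL triangle ½·45·21.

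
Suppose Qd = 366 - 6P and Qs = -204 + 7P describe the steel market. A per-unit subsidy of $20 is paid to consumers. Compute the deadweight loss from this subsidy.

Deadweight loss = 8400/13

Pre-subsidy: 366 - 6P = -204 + 7P gives P* = 570/13, Q* = 1338/13.
With the rebate, buyers effectively pay Pb = Ps − 20, where Ps is the price sellers receive.
Demand in terms of Ps becomes Qd = 366 − 6(Ps − 20) = 486 - 6Ps. Setting this equal to supply: 486 - 6Ps = -204 + 7Ps, so Ps = 690/13.
Buyers pay Pb = 690/13 − 20 = 430/13; Q' = -204 + 7·(690/13) = 2178/13.
The subsidy expands output by 2178/13 − 1338/13 = 840/13 past the efficient level; on those units the gap between marginal cost and willingness to pay runs from 0 up to 20.
DWL = ½ × 20 × 840/13 = 8400/13.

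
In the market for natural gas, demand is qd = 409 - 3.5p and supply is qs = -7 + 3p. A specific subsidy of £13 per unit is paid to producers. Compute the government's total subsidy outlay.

Government cost = £2678

Pre-subsidy: 409 - 3.5p = -7 + 3p gives p* = 64, q* = 185.
With the subsidy, sellers receive ps = pb + 13 for each unit, where pb is the price buyers pay.
Supply in terms of pb becomes qs = -7 + 3(pb + 13) = 32 + 3pb. Setting this equal to demand: 409 - 3.5pb = 32 + 3pb, so pb = 58.
Sellers receive ps = 58 + 13 = 71; q' = 409 − 3.5·58 = 206.
Government outlay = subsidy × quantity = 13 × 206 = 2678.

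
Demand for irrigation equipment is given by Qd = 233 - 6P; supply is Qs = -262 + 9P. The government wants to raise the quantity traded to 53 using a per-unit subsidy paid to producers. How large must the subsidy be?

Required subsidy s = 5 per unit

At Q = 53, invert demand for the buyer price: Pb = (233 − 53)/6 = 30; invert supply for the seller price: Ps = (53 − (-262))/9 = 35.
The subsidy must fill the gap: s = Ps − Pb = 35 − 30 = 5.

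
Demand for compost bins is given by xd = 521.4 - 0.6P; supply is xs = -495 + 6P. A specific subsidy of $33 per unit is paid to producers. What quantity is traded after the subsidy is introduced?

Pre-subsidy: 521.4 - 0.6P = -495 + 6P gives P* = 154, x* = 429.
With the subsidy, sellers receive Ps = Pb + 33 for each unit, where Pb is the price buyers pay.
Supply in terms of Pb becomes xs = -495 + 6(Pb + 33) = -297 + 6Pb. Setting this equal to demand: 521.4 - 0.6Pb = -297 + 6Pb, so Pb = 124.
Sellers receive Ps = 124 + 33 = 157; x' = 521.4 − 0.6·124 = 447.

x' = 447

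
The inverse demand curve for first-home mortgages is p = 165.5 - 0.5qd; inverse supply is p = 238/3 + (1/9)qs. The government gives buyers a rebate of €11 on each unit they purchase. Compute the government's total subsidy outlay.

Pre-subsidy: 165.5 - 0.5q = 238/3 + (1/9)q gives q* = 141 and p* = 95.
With the rebate, buyers effectively pay pb = ps − 11, where ps is the price sellers receive.
On the curves, pb = 165.5 - 0.5q and ps = 238/3 + (1/9)q; the wedge ps − pb = 11 gives 238/3 + (1/9)q − (165.5 - 0.5q) = 11, so q' = 159.
Then pb = 165.5 − 0.5·159 = 86 and ps = 238/3 + (1/9)·159 = 97.
Government outlay = subsidy × quantity = 11 × 159 = 1749.

Government cost = €1749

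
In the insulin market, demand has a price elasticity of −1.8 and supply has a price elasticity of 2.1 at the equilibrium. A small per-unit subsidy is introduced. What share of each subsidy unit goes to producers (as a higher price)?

For a small subsidy around the equilibrium, the benefit split depends on the relative slopes, which at a point are proportional to the elasticities.
Buyer share = εs/(εs + |εd|) = 2.1/(2.1 + 1.8) = 7/13; seller share = |εd|/(εs + |εd|) = 6/13.
So producers capture 6/13 of the subsidy.

Producer share = 6/13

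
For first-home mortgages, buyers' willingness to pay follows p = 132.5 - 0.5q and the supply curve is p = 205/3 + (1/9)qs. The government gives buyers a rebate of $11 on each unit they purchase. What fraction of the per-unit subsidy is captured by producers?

Pre-subsidy: 132.5 - 0.5q = 205/3 + (1/9)q gives q* = 105 and p* = 80.
With the rebate, buyers effectively pay pb = ps − 11, where ps is the price sellers receive.
On the curves, pb = 132.5 - 0.5q and ps = 205/3 + (1/9)q; the wedge ps − pb = 11 gives 205/3 + (1/9)q − (132.5 - 0.5q) = 11, so q' = 123.
Then pb = 132.5 − 0.5·123 = 71 and ps = 205/3 + (1/9)·123 = 82.
Buyers' price falls by p* − pb = 80 − 71 = 9; sellers' price rises by ps − p* = 82 − 80 = 2.
So producers capture 2/11 = 2/11 of each unit of subsidy.

Producer share = 2/11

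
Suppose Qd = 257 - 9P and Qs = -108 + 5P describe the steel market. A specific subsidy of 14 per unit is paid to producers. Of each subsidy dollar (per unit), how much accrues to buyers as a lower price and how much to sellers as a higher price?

Pre-subsidy: 257 - 9P = -108 + 5P gives P* = 365/14, Q* = 313/14.
With the subsidy, sellers receive Ps = Pb + 14 for each unit, where Pb is the price buyers pay.
Supply in terms of Pb becomes Qs = -108 + 5(Pb + 14) = -38 + 5Pb. Setting this equal to demand: 257 - 9Pb = -38 + 5Pb, so Pb = 295/14.
Sellers receive Ps = 295/14 + 14 = 491/14; Q' = 257 − 9·(295/14) = 943/14.
Buyers' price falls by P* − Pb = 365/14 − 295/14 = 5; sellers' price rises by Ps − P* = 491/14 − 365/14 = 9.

Buyers gain 5 per unit; sellers gain 9 per unit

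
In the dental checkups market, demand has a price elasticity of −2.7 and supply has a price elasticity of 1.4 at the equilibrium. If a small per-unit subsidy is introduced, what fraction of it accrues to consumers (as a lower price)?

Consumer share = 14/41

For a small subsidy around the equilibrium, the benefit split depends on the relative slopes, which at a point are proportional to the elasticities.
Buyer share = εs/(εs + |εd|) = 1.4/(1.4 + 2.7) = 14/41; seller share = |εd|/(εs + |εd|) = 27/41.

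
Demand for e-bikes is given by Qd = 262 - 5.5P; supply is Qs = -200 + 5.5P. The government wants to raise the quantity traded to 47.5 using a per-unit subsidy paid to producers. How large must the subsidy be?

Required subsidy s = 6 per unit

At Q = 47.5, invert demand for the buyer price: Pb = (262 − 47.5)/5.5 = 39; invert supply for the seller price: Ps = (47.5 − (-200))/5.5 = 45.
The subsidy must fill the gap: s = Ps − Pb = 45 − 39 = 6.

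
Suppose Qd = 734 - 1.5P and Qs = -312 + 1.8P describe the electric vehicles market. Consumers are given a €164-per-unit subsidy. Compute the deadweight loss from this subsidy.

Deadweight loss = 121032/11

Pre-subsidy: 734 - 1.5P = -312 + 1.8P gives P* = 10460/33, Q* = 2844/11.
With the rebate, buyers effectively pay Pb = Ps − 164, where Ps is the price sellers receive.
Demand in terms of Ps becomes Qd = 734 − 1.5(Ps − 164) = 980 - 1.5Ps. Setting this equal to supply: 980 - 1.5Ps = -312 + 1.8Ps, so Ps = 12920/33.
Buyers pay Pb = 12920/33 − 164 = 7508/33; Q' = -312 + 1.8·(12920/33) = 4320/11.
The subsidy expands output by 4320/11 − 2844/11 = 1476/11 past the efficient level; on those units the gap between marginal cost and willingness to pay runs from 0 up to 164.
DWL = ½ × 164 × 1476/11 = 121032/11.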